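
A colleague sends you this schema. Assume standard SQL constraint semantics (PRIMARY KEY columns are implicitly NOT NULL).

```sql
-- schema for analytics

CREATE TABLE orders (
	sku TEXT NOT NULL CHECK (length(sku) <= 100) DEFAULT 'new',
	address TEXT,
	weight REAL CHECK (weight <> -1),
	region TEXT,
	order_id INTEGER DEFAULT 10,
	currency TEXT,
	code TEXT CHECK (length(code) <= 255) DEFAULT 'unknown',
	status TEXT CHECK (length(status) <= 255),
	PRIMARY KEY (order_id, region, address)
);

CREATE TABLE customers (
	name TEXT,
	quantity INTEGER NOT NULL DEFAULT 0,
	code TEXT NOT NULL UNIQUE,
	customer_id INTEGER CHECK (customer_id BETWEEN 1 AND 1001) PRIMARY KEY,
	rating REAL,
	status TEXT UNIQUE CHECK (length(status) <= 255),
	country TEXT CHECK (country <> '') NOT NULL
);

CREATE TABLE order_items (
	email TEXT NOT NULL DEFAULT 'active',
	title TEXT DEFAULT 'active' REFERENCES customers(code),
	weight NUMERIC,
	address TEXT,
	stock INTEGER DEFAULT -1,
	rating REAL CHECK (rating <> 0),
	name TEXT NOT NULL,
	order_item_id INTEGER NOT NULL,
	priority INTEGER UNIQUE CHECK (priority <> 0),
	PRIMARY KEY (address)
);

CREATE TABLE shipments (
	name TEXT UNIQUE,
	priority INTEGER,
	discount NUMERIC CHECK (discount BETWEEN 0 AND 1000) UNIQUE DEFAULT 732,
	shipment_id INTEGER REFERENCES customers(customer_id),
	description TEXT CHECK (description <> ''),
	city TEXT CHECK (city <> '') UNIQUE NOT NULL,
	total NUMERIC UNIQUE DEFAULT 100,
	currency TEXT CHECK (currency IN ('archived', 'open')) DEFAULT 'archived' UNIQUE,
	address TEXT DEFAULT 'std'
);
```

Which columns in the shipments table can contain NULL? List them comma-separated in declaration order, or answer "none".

name, priority, discount, shipment_id, description, total, currency, address

- name: UNIQUE does not imply NOT NULL → nullable.
- priority: no NOT NULL constraint applies → nullable.
- discount: CHECK does not forbid NULL (a CHECK constraint passes when its expression is NULL) → nullable.
- shipment_id: a foreign key column may be NULL unless separately constrained → nullable.
- description: CHECK does not forbid NULL (a CHECK constraint passes when its expression is NULL) → nullable.
- city: declared NOT NULL → not nullable.
- total: UNIQUE does not imply NOT NULL → nullable.
- currency: CHECK does not forbid NULL (a CHECK constraint passes when its expression is NULL) → nullable.
- address: DEFAULT only fills an omitted column; an explicit NULL is still allowed → nullable.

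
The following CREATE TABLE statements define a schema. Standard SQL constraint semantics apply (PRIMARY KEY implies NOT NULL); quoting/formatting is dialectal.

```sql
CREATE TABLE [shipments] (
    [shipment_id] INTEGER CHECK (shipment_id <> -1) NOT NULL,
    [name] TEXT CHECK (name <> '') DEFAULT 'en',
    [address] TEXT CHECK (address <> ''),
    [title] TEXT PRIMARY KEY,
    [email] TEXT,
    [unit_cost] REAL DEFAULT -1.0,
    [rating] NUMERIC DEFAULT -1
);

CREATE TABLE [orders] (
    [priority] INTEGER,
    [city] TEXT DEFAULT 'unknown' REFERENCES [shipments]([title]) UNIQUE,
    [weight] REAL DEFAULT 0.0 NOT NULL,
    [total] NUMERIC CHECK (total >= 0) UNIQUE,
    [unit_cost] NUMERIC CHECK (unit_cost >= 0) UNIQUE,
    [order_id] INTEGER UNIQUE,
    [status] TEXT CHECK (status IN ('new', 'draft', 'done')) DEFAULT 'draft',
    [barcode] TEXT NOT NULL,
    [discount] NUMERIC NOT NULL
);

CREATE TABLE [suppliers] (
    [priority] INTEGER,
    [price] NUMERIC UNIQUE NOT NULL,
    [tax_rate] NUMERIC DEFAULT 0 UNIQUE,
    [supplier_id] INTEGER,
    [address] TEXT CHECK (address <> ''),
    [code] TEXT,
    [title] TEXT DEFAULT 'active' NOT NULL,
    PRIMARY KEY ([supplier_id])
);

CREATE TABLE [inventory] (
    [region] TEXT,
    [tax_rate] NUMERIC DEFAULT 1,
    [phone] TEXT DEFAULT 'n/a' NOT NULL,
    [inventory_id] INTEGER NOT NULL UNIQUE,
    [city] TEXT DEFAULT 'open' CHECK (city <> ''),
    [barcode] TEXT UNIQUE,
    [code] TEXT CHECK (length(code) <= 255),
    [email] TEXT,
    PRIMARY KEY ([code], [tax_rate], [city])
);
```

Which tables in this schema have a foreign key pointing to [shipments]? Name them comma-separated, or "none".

- orders.city references shipments(title).

orders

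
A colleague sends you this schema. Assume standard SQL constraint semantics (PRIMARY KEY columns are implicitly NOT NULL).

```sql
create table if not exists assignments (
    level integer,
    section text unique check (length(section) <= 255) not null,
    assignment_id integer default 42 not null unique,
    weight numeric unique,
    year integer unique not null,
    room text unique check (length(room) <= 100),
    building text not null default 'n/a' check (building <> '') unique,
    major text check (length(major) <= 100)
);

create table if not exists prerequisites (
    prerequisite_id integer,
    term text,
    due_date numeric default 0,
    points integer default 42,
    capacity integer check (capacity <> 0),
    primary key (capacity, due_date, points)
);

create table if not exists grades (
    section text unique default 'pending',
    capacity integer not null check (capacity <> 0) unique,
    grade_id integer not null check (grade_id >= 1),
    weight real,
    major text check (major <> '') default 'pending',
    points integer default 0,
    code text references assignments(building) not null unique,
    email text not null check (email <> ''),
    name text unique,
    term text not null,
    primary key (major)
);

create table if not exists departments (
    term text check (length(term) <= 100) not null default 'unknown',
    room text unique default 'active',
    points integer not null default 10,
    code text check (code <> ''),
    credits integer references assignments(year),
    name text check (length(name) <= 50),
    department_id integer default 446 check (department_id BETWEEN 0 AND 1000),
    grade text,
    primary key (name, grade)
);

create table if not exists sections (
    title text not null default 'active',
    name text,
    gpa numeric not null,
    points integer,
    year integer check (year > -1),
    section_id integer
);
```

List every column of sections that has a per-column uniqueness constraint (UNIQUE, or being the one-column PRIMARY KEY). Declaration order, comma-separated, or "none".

- title: no UNIQUE or single-column PK constraint.
- name: no UNIQUE or single-column PK constraint.
- gpa: no UNIQUE or single-column PK constraint.
- points: no UNIQUE or single-column PK constraint.
- year: no UNIQUE or single-column PK constraint.
- section_id: no UNIQUE or single-column PK constraint.

none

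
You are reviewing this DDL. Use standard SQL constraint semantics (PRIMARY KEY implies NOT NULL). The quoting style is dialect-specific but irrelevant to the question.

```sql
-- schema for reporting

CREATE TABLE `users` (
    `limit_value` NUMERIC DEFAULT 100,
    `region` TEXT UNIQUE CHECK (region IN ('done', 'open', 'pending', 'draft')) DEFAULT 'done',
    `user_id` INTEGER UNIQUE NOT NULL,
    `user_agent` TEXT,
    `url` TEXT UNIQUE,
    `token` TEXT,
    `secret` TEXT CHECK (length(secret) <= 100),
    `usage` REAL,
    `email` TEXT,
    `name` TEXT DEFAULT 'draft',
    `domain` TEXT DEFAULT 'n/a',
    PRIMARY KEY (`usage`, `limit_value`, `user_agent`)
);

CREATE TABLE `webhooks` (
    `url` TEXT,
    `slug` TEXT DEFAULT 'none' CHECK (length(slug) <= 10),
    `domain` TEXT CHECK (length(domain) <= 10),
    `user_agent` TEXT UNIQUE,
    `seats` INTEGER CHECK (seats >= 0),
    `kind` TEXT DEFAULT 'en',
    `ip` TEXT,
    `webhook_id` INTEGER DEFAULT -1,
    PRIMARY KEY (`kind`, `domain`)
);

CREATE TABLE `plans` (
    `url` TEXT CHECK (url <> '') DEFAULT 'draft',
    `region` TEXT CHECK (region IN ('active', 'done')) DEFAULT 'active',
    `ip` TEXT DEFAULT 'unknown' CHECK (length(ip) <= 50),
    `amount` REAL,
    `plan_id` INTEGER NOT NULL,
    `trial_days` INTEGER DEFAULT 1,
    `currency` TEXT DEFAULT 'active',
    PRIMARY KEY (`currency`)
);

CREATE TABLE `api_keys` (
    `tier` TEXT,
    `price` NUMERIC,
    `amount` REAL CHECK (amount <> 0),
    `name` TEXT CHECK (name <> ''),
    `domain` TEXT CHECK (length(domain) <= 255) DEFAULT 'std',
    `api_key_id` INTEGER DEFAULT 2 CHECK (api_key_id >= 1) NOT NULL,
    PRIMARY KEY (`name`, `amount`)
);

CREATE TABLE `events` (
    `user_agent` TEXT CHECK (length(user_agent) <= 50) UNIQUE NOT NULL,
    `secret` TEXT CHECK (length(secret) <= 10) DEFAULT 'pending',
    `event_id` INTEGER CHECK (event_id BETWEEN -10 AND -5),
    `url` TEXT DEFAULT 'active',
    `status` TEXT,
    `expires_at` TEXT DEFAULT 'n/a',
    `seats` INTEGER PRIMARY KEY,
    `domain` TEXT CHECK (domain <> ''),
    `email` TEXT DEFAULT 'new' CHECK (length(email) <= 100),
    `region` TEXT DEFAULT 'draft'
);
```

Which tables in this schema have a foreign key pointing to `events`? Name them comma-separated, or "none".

No REFERENCES clause anywhere in the schema names events.

none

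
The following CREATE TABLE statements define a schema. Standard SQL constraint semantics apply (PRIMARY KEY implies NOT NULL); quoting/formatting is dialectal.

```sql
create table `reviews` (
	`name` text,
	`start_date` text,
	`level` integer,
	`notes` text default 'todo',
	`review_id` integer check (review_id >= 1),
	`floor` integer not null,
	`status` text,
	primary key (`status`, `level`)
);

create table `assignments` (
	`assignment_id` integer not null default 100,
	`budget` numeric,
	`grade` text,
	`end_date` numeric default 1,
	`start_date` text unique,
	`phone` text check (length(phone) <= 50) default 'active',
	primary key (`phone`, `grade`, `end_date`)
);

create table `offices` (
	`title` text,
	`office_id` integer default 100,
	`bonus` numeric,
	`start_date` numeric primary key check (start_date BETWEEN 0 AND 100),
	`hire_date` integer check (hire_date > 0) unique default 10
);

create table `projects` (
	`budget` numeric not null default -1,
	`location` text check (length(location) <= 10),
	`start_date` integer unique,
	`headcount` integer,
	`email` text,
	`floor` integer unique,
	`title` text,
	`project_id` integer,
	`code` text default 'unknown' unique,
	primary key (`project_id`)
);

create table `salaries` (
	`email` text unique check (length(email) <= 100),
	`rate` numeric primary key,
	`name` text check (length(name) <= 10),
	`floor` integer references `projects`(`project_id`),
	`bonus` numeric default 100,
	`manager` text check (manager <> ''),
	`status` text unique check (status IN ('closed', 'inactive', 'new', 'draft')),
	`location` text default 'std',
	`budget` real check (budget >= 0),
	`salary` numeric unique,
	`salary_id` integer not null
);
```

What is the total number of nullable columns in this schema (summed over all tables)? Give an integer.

reviews: 4 nullable (name, start_date, notes, review_id — PK (status, level) and explicit NOT NULL columns excluded).
assignments: 2 nullable (budget, start_date — PK (phone, grade, end_date) and explicit NOT NULL columns excluded).
offices: 4 nullable (title, office_id, bonus, hire_date — PK (start_date) and explicit NOT NULL columns excluded).
projects: 7 nullable (location, start_date, headcount, email, floor, title, code — PK (project_id) and explicit NOT NULL columns excluded).
salaries: 9 nullable (email, name, floor, bonus, manager, status, location, budget, salary — PK (rate) and explicit NOT NULL columns excluded).
Total: 4 + 2 + 4 + 7 + 9 = 26.

26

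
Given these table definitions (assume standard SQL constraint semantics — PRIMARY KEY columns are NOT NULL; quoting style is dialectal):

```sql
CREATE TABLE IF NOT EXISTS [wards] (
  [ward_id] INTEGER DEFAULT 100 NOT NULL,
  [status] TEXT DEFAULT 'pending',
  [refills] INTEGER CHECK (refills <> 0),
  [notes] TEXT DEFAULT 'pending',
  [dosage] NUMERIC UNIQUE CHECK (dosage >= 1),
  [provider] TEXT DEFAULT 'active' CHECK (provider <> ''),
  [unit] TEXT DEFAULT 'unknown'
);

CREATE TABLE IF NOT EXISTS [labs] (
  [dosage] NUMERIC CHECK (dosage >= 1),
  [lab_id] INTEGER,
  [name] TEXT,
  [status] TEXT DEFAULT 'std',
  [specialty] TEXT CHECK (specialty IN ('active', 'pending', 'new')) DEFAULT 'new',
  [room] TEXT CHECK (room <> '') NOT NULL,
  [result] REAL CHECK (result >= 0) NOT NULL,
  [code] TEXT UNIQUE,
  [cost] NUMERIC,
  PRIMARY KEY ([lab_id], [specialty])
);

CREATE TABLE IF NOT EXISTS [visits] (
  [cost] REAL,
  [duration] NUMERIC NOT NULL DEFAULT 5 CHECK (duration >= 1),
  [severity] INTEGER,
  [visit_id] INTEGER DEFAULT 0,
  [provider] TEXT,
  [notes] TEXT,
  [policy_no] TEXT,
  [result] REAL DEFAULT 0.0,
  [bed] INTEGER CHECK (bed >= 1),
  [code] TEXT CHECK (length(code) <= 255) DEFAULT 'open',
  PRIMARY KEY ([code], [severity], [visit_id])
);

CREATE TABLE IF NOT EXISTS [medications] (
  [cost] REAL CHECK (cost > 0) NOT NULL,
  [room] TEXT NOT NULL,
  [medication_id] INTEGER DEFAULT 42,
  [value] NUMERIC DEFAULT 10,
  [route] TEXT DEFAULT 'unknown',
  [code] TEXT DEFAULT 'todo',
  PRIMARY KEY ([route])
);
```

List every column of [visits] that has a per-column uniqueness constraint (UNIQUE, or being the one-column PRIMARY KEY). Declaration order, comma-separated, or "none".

- cost: no UNIQUE or single-column PK constraint.
- duration: no UNIQUE or single-column PK constraint.
- severity: part of a composite PRIMARY KEY — only the tuple is unique, not this column on its own.
- visit_id: part of a composite PRIMARY KEY — only the tuple is unique, not this column on its own.
- provider: no UNIQUE or single-column PK constraint.
- notes: no UNIQUE or single-column PK constraint.
- policy_no: no UNIQUE or single-column PK constraint.
- result: no UNIQUE or single-column PK constraint.
- bed: no UNIQUE or single-column PK constraint.
- code: part of a composite PRIMARY KEY — only the tuple is unique, not this column on its own.

none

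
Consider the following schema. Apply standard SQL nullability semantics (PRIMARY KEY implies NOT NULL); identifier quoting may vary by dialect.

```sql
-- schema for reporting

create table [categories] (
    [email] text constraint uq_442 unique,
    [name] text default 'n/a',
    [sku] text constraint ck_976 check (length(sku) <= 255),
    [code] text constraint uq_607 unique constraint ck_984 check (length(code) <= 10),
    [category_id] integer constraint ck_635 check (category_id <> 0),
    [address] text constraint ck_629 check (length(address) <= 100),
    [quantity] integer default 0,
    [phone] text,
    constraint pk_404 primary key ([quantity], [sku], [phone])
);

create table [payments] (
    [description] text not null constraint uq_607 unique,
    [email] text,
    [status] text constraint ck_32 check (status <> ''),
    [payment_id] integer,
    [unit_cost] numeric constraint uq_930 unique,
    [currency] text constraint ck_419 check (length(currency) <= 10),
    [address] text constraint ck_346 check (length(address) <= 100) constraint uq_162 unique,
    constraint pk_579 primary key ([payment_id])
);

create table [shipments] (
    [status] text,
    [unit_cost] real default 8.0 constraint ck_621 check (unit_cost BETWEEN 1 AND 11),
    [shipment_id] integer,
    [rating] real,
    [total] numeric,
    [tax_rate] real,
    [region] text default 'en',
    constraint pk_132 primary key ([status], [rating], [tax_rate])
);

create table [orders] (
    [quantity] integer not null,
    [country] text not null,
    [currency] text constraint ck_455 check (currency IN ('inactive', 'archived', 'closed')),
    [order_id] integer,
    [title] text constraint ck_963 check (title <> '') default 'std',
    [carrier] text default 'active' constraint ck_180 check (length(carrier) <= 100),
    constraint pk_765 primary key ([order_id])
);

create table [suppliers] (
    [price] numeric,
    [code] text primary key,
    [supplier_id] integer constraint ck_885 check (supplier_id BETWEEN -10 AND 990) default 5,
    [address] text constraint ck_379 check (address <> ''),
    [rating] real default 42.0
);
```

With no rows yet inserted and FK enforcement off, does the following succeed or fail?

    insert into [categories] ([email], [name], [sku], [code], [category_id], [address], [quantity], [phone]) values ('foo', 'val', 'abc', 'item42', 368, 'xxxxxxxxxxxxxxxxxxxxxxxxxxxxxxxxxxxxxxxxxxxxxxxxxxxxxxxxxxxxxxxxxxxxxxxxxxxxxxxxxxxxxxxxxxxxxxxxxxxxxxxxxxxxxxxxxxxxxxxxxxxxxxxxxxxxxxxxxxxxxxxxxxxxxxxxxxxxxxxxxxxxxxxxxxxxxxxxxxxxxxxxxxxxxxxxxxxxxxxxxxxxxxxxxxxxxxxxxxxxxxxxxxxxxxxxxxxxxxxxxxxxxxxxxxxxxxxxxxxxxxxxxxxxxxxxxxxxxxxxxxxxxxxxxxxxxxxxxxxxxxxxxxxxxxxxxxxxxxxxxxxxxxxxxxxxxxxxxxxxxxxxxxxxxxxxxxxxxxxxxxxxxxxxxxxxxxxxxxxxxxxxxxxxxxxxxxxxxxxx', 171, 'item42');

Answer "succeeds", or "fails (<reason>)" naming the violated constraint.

fails (CHECK on address)

The value 'xxxxxxxxxxxxxxxxxxxxxxxxxxxxxxxxxxxxxxxxxxxxxxxxxxxxxxxxxxxxxxxxxxxxxxxxxxxxxxxxxxxxxxxxxxxxxxxxxxxxxxxxxxxxxxxxxxxxxxxxxxxxxxxxxxxxxxxxxxxxxxxxxxxxxxxxxxxxxxxxxxxxxxxxxxxxxxxxxxxxxxxxxxxxxxxxxxxxxxxxxxxxxxxxxxxxxxxxxxxxxxxxxxxxxxxxxxxxxxxxxxxxxxxxxxxxxxxxxxxxxxxxxxxxxxxxxxxxxxxxxxxxxxxxxxxxxxxxxxxxxxxxxxxxxxxxxxxxxxxxxxxxxxxxxxxxxxxxxxxxxxxxxxxxxxxxxxxxxxxxxxxxxxxxxxxxxxxxxxxxxxxxxxxxxxxxxxxxxxxx' for address violates CHECK (length(address) <= 100).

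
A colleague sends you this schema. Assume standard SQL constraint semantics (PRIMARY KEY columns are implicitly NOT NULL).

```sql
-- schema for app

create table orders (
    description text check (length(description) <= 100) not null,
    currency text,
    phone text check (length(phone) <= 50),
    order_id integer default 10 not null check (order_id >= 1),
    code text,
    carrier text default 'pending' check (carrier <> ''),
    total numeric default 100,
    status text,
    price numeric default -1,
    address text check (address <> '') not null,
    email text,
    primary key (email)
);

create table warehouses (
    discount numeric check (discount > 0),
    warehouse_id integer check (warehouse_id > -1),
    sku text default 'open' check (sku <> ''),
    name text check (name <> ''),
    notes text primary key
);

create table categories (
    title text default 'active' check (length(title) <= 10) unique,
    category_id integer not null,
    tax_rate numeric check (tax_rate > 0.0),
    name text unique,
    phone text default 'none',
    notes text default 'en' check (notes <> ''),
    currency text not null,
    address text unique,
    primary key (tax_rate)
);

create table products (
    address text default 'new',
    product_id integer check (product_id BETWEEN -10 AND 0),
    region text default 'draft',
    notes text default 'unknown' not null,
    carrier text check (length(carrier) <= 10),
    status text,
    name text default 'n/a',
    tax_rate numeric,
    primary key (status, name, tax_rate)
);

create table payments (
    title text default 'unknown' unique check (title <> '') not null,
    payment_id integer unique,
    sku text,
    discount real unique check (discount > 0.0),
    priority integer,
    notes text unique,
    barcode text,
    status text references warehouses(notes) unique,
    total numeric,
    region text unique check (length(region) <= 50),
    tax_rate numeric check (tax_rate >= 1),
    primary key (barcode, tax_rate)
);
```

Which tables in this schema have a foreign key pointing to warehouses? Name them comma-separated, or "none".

payments

- payments.status references warehouses(notes).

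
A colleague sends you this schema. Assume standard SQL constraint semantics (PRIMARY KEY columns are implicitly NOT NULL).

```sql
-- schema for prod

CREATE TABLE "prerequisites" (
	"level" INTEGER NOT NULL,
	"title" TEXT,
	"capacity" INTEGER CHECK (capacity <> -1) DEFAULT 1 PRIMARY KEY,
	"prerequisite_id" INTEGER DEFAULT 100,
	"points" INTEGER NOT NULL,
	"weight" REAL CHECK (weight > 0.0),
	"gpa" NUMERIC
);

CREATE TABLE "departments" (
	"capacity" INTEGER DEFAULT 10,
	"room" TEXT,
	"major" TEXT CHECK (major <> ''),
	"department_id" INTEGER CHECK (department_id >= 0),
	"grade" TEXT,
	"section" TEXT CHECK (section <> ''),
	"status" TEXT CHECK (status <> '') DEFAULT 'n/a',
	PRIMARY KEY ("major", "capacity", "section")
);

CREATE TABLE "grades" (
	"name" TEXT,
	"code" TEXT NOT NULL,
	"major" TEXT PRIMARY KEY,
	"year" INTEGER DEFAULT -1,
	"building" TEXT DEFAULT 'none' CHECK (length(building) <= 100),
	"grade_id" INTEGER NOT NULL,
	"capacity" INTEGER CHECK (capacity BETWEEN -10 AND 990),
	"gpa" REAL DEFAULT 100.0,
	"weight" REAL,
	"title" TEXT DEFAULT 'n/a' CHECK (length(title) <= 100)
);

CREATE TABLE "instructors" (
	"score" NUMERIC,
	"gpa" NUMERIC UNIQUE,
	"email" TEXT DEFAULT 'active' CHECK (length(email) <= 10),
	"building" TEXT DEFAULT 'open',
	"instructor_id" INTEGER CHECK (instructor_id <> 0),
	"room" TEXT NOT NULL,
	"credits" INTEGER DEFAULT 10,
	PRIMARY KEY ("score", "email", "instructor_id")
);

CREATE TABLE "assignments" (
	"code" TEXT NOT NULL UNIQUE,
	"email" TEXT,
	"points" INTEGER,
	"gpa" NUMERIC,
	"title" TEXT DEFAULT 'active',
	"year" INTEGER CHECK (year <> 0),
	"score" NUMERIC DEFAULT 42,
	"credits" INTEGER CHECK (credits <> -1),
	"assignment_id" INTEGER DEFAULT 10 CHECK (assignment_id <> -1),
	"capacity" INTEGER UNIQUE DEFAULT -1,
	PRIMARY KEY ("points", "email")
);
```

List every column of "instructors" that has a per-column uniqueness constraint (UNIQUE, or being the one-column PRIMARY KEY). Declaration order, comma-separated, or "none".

gpa

- score: part of a composite PRIMARY KEY — only the tuple is unique, not this column on its own.
- gpa: declared UNIQUE → unique.
- email: part of a composite PRIMARY KEY — only the tuple is unique, not this column on its own.
- building: no UNIQUE or single-column PK constraint.
- instructor_id: part of a composite PRIMARY KEY — only the tuple is unique, not this column on its own.
- room: no UNIQUE or single-column PK constraint.
- credits: no UNIQUE or single-column PK constraint.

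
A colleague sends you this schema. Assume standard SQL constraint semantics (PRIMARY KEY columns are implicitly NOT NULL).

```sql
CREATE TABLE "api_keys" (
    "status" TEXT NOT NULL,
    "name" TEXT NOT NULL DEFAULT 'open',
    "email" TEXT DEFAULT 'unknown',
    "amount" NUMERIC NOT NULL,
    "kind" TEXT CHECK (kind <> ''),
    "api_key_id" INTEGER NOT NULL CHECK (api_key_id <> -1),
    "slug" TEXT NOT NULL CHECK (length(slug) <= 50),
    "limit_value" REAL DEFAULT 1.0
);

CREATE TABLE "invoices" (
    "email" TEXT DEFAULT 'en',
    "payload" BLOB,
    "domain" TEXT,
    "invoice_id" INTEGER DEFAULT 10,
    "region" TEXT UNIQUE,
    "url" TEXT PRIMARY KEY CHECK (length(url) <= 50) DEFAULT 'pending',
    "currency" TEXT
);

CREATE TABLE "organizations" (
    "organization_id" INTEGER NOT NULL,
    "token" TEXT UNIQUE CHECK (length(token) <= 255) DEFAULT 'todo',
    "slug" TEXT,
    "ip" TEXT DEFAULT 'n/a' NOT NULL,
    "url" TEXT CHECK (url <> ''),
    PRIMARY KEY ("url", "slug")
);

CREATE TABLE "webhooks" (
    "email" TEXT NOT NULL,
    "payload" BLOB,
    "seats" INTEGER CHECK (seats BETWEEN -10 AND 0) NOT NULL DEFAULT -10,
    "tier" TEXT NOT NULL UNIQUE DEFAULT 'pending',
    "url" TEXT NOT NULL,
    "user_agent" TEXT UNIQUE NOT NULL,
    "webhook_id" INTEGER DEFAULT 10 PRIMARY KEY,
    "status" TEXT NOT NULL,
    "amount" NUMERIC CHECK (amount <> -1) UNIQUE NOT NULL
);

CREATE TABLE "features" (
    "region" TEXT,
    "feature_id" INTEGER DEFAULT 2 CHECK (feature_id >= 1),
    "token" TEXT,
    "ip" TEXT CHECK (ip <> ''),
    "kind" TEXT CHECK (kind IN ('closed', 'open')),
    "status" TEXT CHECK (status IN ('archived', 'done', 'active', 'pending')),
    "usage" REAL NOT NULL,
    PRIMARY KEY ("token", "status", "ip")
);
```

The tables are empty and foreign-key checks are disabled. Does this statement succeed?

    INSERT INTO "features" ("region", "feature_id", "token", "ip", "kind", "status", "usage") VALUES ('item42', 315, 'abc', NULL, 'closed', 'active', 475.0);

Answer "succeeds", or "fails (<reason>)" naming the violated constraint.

ip is explicitly set to NULL, but ip is part of the PRIMARY KEY (implied NOT NULL).

fails (NOT NULL on ip)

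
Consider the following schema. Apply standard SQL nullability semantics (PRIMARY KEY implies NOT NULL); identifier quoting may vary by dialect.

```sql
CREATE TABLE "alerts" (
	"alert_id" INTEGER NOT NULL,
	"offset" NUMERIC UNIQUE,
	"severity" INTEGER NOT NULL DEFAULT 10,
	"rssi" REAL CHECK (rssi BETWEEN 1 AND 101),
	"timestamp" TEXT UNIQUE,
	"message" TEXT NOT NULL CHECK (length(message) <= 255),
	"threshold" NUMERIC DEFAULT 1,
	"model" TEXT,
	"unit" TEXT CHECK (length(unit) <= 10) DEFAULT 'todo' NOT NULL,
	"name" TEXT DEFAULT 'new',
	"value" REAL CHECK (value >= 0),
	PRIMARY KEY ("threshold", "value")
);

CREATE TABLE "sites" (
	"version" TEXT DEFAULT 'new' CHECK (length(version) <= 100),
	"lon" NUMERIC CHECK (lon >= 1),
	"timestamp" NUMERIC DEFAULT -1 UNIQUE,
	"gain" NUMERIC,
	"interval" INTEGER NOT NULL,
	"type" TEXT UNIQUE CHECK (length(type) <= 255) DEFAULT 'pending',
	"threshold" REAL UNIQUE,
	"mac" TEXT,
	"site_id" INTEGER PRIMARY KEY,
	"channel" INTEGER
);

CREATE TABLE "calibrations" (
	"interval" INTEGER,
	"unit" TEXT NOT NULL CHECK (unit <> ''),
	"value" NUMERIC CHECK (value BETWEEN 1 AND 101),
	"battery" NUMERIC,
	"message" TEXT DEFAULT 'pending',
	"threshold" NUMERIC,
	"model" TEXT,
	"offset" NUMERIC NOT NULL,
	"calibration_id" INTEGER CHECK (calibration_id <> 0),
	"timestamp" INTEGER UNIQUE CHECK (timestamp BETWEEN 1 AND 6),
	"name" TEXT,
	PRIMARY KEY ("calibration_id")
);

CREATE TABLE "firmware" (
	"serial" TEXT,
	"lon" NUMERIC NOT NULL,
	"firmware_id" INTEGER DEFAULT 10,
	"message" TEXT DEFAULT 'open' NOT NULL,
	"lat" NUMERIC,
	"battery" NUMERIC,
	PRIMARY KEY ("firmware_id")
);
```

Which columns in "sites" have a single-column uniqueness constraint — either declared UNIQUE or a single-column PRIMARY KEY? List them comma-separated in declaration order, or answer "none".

- version: no UNIQUE or single-column PK constraint.
- lon: no UNIQUE or single-column PK constraint.
- timestamp: declared UNIQUE → unique.
- gain: no UNIQUE or single-column PK constraint.
- interval: no UNIQUE or single-column PK constraint.
- type: declared UNIQUE → unique.
- threshold: declared UNIQUE → unique.
- mac: no UNIQUE or single-column PK constraint.
- site_id: single-column PRIMARY KEY → unique.
- channel: no UNIQUE or single-column PK constraint.

timestamp, type, threshold, site_id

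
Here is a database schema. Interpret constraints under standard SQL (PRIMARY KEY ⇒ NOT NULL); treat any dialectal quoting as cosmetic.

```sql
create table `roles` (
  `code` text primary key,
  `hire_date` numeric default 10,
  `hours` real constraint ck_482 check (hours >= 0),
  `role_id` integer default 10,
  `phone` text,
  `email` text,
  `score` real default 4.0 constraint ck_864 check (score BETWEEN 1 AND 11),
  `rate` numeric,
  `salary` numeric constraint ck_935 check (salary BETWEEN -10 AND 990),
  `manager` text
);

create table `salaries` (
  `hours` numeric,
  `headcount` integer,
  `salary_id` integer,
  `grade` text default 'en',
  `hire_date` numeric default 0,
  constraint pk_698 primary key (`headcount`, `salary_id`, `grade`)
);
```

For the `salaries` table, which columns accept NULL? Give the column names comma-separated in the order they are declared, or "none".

- hours: no NOT NULL constraint applies → nullable.
- headcount: part of the PRIMARY KEY, which implies NOT NULL → not nullable.
- salary_id: part of the PRIMARY KEY, which implies NOT NULL → not nullable.
- grade: part of the PRIMARY KEY, which implies NOT NULL → not nullable.
- hire_date: DEFAULT only fills an omitted column; an explicit NULL is still allowed → nullable.

hours, hire_date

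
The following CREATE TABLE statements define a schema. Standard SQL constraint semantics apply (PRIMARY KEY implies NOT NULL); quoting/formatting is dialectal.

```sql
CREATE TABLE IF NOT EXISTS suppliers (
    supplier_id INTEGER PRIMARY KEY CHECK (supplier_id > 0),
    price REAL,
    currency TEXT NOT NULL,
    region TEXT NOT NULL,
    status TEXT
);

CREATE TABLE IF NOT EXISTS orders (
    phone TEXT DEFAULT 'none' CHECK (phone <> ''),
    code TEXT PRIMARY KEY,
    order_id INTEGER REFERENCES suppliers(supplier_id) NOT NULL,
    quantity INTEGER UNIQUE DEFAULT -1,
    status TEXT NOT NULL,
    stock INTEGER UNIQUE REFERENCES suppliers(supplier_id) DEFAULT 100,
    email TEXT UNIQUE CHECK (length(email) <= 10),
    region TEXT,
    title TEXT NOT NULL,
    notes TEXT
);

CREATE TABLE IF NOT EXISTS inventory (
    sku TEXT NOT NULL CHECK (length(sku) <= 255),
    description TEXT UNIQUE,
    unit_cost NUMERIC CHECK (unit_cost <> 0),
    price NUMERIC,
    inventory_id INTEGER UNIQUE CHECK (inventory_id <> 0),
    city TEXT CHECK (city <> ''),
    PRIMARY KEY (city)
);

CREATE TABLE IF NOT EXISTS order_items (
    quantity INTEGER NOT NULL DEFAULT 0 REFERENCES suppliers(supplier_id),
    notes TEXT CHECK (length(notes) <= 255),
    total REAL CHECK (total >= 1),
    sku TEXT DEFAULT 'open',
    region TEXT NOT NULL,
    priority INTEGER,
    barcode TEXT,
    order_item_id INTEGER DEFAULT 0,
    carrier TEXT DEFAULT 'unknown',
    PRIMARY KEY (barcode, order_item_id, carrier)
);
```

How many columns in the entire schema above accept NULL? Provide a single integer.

16

suppliers: 2 nullable (price, status — PK (supplier_id) and explicit NOT NULL columns excluded).
orders: 6 nullable (phone, quantity, stock, email, region, notes — PK (code) and explicit NOT NULL columns excluded).
inventory: 4 nullable (description, unit_cost, price, inventory_id — PK (city) and explicit NOT NULL columns excluded).
order_items: 4 nullable (notes, total, sku, priority — PK (barcode, order_item_id, carrier) and explicit NOT NULL columns excluded).
Total: 2 + 6 + 4 + 4 = 16.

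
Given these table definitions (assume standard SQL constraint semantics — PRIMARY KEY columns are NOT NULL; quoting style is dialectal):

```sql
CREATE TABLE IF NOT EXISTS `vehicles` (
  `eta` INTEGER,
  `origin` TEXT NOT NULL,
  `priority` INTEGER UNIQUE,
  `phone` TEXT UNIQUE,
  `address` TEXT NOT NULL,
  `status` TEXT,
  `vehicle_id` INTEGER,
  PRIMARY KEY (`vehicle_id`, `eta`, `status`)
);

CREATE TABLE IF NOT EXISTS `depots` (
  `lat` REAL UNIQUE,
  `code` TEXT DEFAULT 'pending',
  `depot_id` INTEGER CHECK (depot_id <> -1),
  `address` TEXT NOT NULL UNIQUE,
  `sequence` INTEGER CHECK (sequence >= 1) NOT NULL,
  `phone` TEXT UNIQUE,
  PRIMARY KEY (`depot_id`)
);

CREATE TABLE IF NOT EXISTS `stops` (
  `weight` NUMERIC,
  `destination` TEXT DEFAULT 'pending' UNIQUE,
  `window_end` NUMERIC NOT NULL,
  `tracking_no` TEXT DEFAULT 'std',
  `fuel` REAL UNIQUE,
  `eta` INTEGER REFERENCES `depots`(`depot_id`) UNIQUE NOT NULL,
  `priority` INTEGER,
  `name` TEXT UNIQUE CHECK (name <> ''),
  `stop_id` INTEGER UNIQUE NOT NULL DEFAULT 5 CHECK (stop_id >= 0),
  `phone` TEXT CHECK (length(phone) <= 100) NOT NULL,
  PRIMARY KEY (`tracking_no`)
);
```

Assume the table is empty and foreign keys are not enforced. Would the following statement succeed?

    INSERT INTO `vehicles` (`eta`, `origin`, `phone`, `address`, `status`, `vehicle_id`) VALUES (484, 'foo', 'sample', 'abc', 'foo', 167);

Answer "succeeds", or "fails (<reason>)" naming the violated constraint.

NOT NULL columns: address is supplied; eta is supplied; origin is supplied; status is supplied; vehicle_id is supplied.
No constraint is violated.

succeeds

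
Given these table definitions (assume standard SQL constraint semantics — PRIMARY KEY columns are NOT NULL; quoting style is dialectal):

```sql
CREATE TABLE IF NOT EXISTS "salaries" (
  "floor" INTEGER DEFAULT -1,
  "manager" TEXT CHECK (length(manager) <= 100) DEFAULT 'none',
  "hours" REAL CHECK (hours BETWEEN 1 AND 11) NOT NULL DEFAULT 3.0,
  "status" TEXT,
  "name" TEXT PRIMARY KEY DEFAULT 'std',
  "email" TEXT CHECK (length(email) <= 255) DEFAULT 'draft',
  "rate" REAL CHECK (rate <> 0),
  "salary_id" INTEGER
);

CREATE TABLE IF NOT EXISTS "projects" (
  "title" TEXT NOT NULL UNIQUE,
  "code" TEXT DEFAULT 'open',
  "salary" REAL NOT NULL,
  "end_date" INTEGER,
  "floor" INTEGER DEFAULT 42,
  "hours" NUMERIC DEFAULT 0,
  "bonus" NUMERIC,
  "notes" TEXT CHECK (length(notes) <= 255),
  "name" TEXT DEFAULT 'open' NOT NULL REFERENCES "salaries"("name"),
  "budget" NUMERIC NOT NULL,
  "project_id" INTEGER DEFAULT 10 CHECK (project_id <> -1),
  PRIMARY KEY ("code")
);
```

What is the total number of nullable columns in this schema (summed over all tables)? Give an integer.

12

salaries: 6 nullable (floor, manager, status, email, rate, salary_id — PK (name) and explicit NOT NULL columns excluded).
projects: 6 nullable (end_date, floor, hours, bonus, notes, project_id — PK (code) and explicit NOT NULL columns excluded).
Total: 6 + 6 = 12.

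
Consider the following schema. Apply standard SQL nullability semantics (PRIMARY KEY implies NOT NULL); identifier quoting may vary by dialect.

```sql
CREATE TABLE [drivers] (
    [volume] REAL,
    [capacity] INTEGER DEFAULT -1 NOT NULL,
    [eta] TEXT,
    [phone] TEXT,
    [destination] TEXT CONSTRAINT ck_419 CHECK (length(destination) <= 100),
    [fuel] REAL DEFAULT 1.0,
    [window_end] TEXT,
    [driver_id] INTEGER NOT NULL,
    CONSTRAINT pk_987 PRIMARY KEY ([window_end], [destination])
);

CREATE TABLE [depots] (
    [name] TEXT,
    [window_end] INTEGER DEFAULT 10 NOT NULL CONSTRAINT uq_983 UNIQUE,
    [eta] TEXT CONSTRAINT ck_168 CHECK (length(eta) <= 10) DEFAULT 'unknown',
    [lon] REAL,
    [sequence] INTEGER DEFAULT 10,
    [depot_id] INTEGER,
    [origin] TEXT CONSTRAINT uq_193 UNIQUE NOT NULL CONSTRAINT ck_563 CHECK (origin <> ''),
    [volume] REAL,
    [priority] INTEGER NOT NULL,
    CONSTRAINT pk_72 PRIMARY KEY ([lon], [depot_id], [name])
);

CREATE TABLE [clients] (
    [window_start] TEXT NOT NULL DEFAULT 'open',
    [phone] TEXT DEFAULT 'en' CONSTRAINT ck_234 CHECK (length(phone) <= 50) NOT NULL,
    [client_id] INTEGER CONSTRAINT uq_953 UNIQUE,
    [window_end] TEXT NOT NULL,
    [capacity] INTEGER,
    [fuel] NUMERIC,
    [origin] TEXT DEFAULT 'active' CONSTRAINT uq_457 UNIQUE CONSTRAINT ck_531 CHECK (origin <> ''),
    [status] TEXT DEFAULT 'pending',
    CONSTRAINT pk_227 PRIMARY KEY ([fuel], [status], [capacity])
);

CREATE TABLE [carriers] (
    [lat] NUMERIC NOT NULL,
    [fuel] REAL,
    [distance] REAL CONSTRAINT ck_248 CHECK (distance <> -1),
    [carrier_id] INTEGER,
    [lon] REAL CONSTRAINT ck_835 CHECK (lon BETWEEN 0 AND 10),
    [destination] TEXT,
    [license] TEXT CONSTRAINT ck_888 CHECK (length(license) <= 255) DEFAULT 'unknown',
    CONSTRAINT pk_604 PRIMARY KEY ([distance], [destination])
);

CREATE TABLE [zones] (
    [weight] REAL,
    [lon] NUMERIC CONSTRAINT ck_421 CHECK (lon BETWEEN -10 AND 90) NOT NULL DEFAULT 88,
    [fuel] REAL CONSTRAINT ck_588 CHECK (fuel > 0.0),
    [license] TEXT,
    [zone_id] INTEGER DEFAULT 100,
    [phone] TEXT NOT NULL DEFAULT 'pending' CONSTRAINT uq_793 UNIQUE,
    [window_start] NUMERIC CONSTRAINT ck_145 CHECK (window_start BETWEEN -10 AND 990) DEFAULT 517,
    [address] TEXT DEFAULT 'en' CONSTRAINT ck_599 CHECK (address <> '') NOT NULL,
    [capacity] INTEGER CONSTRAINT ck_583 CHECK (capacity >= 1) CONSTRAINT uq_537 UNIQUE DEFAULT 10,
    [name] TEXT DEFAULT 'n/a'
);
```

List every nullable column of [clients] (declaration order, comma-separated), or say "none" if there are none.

client_id, origin

- window_start: declared NOT NULL → not nullable.
- phone: declared NOT NULL → not nullable.
- client_id: UNIQUE does not imply NOT NULL → nullable.
- window_end: declared NOT NULL → not nullable.
- capacity: part of the PRIMARY KEY, which implies NOT NULL → not nullable.
- fuel: part of the PRIMARY KEY, which implies NOT NULL → not nullable.
- origin: CHECK does not forbid NULL (a CHECK constraint passes when its expression is NULL) → nullable.
- status: part of the PRIMARY KEY, which implies NOT NULL → not nullable.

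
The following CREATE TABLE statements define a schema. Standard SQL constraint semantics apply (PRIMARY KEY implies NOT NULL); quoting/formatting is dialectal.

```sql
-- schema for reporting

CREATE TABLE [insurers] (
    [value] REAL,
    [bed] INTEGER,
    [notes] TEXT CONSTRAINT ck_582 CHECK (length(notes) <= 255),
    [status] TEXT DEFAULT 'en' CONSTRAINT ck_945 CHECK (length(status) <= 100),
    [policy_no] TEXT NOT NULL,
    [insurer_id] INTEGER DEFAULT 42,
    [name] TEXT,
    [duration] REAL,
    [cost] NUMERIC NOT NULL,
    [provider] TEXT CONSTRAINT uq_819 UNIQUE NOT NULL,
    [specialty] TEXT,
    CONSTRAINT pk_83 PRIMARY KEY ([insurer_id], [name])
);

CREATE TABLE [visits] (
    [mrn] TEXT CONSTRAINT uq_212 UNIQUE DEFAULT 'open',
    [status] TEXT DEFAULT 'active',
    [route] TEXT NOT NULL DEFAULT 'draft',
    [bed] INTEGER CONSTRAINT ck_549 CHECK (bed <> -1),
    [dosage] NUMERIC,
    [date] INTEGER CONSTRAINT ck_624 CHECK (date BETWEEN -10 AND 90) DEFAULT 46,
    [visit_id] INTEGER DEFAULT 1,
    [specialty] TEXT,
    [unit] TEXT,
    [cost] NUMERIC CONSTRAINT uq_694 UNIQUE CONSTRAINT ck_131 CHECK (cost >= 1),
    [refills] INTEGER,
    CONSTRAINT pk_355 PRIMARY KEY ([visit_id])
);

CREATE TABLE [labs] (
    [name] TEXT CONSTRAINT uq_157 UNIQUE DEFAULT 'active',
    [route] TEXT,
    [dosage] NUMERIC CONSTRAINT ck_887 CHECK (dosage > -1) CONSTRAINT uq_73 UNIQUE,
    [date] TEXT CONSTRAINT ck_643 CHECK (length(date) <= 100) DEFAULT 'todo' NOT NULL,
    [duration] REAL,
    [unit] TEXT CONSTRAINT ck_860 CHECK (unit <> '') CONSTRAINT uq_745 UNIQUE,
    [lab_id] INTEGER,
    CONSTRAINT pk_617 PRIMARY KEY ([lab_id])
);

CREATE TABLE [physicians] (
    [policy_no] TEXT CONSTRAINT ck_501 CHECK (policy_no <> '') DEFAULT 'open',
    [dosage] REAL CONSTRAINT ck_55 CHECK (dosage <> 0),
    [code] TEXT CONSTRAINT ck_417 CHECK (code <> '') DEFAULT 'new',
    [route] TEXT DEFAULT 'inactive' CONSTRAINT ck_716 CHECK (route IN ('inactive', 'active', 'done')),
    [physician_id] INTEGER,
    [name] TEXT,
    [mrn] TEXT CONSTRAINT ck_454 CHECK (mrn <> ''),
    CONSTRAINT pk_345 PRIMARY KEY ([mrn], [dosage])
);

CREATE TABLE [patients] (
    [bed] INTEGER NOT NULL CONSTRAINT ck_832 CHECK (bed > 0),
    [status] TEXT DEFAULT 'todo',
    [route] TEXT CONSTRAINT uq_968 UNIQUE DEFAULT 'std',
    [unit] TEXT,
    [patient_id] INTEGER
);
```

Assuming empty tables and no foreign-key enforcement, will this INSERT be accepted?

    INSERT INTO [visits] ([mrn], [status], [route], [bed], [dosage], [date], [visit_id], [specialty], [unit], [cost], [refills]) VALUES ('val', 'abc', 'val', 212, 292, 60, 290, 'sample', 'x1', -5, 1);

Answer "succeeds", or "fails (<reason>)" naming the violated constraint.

fails (CHECK on cost)

The value -5 for cost violates CHECK (cost >= 1).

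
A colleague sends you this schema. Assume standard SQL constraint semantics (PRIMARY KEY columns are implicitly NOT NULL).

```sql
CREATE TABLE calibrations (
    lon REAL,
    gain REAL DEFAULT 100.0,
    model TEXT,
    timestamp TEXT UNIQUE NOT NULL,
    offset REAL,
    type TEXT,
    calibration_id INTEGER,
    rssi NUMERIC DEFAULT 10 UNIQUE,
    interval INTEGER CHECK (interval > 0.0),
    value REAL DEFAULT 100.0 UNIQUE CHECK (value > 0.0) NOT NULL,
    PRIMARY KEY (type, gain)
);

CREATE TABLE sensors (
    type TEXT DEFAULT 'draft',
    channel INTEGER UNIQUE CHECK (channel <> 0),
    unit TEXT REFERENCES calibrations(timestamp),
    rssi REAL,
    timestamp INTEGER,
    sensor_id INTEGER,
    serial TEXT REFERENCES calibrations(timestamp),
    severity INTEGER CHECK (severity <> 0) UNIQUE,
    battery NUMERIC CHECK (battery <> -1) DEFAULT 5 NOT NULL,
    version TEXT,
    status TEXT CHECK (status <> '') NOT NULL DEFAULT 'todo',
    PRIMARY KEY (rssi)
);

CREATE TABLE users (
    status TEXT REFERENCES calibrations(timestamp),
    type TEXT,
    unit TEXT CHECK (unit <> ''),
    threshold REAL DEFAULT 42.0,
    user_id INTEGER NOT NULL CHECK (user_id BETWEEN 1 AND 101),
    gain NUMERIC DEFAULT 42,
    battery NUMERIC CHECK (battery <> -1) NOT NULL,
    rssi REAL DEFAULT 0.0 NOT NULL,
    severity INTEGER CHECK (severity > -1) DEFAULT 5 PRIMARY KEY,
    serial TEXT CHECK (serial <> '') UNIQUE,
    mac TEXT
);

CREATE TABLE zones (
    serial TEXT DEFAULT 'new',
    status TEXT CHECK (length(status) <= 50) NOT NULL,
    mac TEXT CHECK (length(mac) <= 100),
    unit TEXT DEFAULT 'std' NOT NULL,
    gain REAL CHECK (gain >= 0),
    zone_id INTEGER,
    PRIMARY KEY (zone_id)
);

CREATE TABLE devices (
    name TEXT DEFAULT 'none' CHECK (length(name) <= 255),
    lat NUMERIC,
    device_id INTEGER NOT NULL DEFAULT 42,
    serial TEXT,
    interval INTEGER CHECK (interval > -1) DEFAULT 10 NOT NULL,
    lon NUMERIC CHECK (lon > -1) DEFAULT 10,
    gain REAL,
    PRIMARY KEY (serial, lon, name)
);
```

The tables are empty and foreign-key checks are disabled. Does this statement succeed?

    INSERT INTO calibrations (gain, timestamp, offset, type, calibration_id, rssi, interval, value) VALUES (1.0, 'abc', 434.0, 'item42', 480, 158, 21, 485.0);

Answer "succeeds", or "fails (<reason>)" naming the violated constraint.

NOT NULL columns: gain is supplied; timestamp is supplied; type is supplied; value is supplied.
CHECK constraints: 21 satisfies (interval > 0.0); 485.0 satisfies (value > 0.0).
No constraint is violated.

succeeds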